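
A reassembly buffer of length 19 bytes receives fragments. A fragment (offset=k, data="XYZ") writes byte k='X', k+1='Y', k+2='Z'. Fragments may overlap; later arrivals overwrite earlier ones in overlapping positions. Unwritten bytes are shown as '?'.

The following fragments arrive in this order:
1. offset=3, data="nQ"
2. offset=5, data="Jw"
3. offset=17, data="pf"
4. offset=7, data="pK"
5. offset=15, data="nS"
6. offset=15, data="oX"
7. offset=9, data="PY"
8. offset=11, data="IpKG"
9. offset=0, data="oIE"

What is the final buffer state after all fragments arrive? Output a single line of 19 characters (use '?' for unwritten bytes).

Fragment 1: offset=3 data="nQ" -> buffer=???nQ??????????????
Fragment 2: offset=5 data="Jw" -> buffer=???nQJw????????????
Fragment 3: offset=17 data="pf" -> buffer=???nQJw??????????pf
Fragment 4: offset=7 data="pK" -> buffer=???nQJwpK????????pf
Fragment 5: offset=15 data="nS" -> buffer=???nQJwpK??????nSpf
Fragment 6: offset=15 data="oX" -> buffer=???nQJwpK??????oXpf
Fragment 7: offset=9 data="PY" -> buffer=???nQJwpKPY????oXpf
Fragment 8: offset=11 data="IpKG" -> buffer=???nQJwpKPYIpKGoXpf
Fragment 9: offset=0 data="oIE" -> buffer=oIEnQJwpKPYIpKGoXpf

Answer: oIEnQJwpKPYIpKGoXpf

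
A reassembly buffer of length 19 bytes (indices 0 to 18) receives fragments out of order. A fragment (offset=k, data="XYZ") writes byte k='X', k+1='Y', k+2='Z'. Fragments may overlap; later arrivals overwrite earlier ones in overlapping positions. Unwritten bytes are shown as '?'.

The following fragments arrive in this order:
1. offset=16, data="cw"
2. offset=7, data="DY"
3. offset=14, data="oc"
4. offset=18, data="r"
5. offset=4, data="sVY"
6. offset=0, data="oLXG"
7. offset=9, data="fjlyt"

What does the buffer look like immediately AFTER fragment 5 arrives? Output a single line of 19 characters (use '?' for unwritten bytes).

Answer: ????sVYDY?????occwr

Derivation:
Fragment 1: offset=16 data="cw" -> buffer=????????????????cw?
Fragment 2: offset=7 data="DY" -> buffer=???????DY???????cw?
Fragment 3: offset=14 data="oc" -> buffer=???????DY?????occw?
Fragment 4: offset=18 data="r" -> buffer=???????DY?????occwr
Fragment 5: offset=4 data="sVY" -> buffer=????sVYDY?????occwr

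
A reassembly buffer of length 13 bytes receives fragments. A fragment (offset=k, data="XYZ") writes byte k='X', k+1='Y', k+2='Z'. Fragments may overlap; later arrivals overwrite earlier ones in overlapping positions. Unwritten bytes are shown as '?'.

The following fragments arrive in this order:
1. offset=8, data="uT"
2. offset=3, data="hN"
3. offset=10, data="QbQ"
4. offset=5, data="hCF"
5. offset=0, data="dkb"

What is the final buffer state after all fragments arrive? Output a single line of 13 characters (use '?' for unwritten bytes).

Answer: dkbhNhCFuTQbQ

Derivation:
Fragment 1: offset=8 data="uT" -> buffer=????????uT???
Fragment 2: offset=3 data="hN" -> buffer=???hN???uT???
Fragment 3: offset=10 data="QbQ" -> buffer=???hN???uTQbQ
Fragment 4: offset=5 data="hCF" -> buffer=???hNhCFuTQbQ
Fragment 5: offset=0 data="dkb" -> buffer=dkbhNhCFuTQbQ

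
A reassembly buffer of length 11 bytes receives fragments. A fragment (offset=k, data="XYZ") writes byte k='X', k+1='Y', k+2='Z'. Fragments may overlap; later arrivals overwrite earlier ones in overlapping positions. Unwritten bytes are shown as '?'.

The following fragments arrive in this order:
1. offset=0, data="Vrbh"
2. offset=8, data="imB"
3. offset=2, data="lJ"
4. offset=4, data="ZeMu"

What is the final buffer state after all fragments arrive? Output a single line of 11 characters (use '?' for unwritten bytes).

Fragment 1: offset=0 data="Vrbh" -> buffer=Vrbh???????
Fragment 2: offset=8 data="imB" -> buffer=Vrbh????imB
Fragment 3: offset=2 data="lJ" -> buffer=VrlJ????imB
Fragment 4: offset=4 data="ZeMu" -> buffer=VrlJZeMuimB

Answer: VrlJZeMuimB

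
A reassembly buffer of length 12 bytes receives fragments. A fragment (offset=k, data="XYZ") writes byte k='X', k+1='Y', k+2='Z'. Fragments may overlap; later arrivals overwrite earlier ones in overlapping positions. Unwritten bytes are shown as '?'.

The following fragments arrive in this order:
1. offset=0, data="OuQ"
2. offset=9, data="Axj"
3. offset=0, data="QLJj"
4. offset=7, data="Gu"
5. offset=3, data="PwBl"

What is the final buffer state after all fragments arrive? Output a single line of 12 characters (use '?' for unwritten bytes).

Answer: QLJPwBlGuAxj

Derivation:
Fragment 1: offset=0 data="OuQ" -> buffer=OuQ?????????
Fragment 2: offset=9 data="Axj" -> buffer=OuQ??????Axj
Fragment 3: offset=0 data="QLJj" -> buffer=QLJj?????Axj
Fragment 4: offset=7 data="Gu" -> buffer=QLJj???GuAxj
Fragment 5: offset=3 data="PwBl" -> buffer=QLJPwBlGuAxj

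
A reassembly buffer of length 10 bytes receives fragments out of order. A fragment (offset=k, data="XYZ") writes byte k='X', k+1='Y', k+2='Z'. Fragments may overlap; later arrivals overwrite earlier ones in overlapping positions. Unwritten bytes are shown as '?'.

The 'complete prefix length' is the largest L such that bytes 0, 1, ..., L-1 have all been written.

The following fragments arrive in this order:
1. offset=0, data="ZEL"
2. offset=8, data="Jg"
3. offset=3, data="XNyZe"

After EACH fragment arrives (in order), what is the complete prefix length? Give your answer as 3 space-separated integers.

Fragment 1: offset=0 data="ZEL" -> buffer=ZEL??????? -> prefix_len=3
Fragment 2: offset=8 data="Jg" -> buffer=ZEL?????Jg -> prefix_len=3
Fragment 3: offset=3 data="XNyZe" -> buffer=ZELXNyZeJg -> prefix_len=10

Answer: 3 3 10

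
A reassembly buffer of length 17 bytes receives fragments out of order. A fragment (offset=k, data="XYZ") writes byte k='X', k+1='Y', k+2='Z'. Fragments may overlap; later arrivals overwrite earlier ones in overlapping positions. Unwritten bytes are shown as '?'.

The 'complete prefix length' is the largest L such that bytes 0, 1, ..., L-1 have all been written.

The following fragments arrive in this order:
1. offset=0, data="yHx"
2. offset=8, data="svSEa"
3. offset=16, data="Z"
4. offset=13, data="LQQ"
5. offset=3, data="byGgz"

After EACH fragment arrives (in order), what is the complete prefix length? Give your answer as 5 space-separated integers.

Fragment 1: offset=0 data="yHx" -> buffer=yHx?????????????? -> prefix_len=3
Fragment 2: offset=8 data="svSEa" -> buffer=yHx?????svSEa???? -> prefix_len=3
Fragment 3: offset=16 data="Z" -> buffer=yHx?????svSEa???Z -> prefix_len=3
Fragment 4: offset=13 data="LQQ" -> buffer=yHx?????svSEaLQQZ -> prefix_len=3
Fragment 5: offset=3 data="byGgz" -> buffer=yHxbyGgzsvSEaLQQZ -> prefix_len=17

Answer: 3 3 3 3 17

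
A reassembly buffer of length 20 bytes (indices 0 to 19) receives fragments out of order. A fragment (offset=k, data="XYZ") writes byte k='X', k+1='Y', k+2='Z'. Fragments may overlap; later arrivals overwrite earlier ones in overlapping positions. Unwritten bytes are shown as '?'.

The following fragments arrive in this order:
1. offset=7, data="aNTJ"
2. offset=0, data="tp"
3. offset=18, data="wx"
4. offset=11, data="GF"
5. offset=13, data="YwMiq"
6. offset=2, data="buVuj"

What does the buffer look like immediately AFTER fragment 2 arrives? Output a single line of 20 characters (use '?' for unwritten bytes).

Fragment 1: offset=7 data="aNTJ" -> buffer=???????aNTJ?????????
Fragment 2: offset=0 data="tp" -> buffer=tp?????aNTJ?????????

Answer: tp?????aNTJ?????????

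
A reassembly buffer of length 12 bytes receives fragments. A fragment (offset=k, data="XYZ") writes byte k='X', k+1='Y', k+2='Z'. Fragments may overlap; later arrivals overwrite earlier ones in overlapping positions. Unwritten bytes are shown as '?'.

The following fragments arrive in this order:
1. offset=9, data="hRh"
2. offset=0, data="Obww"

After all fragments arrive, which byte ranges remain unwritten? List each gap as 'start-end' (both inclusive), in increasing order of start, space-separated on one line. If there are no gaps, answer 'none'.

Answer: 4-8

Derivation:
Fragment 1: offset=9 len=3
Fragment 2: offset=0 len=4
Gaps: 4-8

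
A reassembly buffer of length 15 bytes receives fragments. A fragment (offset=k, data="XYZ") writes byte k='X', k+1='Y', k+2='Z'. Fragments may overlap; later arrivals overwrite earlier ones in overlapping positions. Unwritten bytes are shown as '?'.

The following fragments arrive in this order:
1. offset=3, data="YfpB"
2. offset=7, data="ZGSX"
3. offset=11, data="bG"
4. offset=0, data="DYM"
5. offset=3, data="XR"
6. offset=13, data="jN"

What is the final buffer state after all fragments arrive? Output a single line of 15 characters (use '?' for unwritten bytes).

Answer: DYMXRpBZGSXbGjN

Derivation:
Fragment 1: offset=3 data="YfpB" -> buffer=???YfpB????????
Fragment 2: offset=7 data="ZGSX" -> buffer=???YfpBZGSX????
Fragment 3: offset=11 data="bG" -> buffer=???YfpBZGSXbG??
Fragment 4: offset=0 data="DYM" -> buffer=DYMYfpBZGSXbG??
Fragment 5: offset=3 data="XR" -> buffer=DYMXRpBZGSXbG??
Fragment 6: offset=13 data="jN" -> buffer=DYMXRpBZGSXbGjN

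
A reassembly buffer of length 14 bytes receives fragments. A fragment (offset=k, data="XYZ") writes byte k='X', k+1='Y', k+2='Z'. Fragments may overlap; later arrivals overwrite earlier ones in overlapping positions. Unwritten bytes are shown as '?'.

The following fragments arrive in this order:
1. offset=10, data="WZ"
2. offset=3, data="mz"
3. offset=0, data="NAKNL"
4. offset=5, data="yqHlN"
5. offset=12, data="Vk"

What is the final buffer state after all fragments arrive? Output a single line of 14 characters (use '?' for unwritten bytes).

Fragment 1: offset=10 data="WZ" -> buffer=??????????WZ??
Fragment 2: offset=3 data="mz" -> buffer=???mz?????WZ??
Fragment 3: offset=0 data="NAKNL" -> buffer=NAKNL?????WZ??
Fragment 4: offset=5 data="yqHlN" -> buffer=NAKNLyqHlNWZ??
Fragment 5: offset=12 data="Vk" -> buffer=NAKNLyqHlNWZVk

Answer: NAKNLyqHlNWZVk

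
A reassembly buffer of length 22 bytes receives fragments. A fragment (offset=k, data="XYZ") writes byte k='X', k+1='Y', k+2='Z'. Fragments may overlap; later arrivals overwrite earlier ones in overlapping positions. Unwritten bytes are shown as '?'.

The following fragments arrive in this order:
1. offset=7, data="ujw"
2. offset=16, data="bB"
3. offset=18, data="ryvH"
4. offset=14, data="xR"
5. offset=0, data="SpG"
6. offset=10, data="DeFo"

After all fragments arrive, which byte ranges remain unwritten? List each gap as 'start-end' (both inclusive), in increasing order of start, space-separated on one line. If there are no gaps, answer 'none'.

Answer: 3-6

Derivation:
Fragment 1: offset=7 len=3
Fragment 2: offset=16 len=2
Fragment 3: offset=18 len=4
Fragment 4: offset=14 len=2
Fragment 5: offset=0 len=3
Fragment 6: offset=10 len=4
Gaps: 3-6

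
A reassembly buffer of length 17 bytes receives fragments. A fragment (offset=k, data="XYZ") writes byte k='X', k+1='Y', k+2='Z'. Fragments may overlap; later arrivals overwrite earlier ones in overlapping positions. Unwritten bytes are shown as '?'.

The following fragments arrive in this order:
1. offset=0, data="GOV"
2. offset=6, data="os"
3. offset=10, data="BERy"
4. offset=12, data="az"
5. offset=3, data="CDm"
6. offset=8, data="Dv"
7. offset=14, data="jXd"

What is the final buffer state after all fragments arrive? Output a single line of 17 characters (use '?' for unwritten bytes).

Fragment 1: offset=0 data="GOV" -> buffer=GOV??????????????
Fragment 2: offset=6 data="os" -> buffer=GOV???os?????????
Fragment 3: offset=10 data="BERy" -> buffer=GOV???os??BERy???
Fragment 4: offset=12 data="az" -> buffer=GOV???os??BEaz???
Fragment 5: offset=3 data="CDm" -> buffer=GOVCDmos??BEaz???
Fragment 6: offset=8 data="Dv" -> buffer=GOVCDmosDvBEaz???
Fragment 7: offset=14 data="jXd" -> buffer=GOVCDmosDvBEazjXd

Answer: GOVCDmosDvBEazjXd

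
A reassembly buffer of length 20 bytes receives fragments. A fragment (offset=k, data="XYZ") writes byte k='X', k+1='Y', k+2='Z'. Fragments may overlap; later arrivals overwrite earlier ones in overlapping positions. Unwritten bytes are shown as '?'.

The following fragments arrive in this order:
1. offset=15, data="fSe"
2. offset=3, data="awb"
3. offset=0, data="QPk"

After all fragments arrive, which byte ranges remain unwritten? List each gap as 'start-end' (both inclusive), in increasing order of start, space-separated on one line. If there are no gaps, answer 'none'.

Fragment 1: offset=15 len=3
Fragment 2: offset=3 len=3
Fragment 3: offset=0 len=3
Gaps: 6-14 18-19

Answer: 6-14 18-19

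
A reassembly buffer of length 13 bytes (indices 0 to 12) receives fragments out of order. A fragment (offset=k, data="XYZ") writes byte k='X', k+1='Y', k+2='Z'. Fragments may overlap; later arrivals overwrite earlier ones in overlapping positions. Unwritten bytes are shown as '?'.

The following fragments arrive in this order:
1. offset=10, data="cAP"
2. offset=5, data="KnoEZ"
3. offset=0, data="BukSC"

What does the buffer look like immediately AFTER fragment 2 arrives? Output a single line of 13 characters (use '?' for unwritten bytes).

Fragment 1: offset=10 data="cAP" -> buffer=??????????cAP
Fragment 2: offset=5 data="KnoEZ" -> buffer=?????KnoEZcAP

Answer: ?????KnoEZcAP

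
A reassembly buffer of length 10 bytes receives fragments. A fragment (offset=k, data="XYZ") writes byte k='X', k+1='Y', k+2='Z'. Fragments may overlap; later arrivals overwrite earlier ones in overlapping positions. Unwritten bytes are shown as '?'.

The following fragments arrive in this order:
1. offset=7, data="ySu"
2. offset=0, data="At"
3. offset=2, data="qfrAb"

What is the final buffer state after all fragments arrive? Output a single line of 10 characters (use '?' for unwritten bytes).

Fragment 1: offset=7 data="ySu" -> buffer=???????ySu
Fragment 2: offset=0 data="At" -> buffer=At?????ySu
Fragment 3: offset=2 data="qfrAb" -> buffer=AtqfrAbySu

Answer: AtqfrAbySu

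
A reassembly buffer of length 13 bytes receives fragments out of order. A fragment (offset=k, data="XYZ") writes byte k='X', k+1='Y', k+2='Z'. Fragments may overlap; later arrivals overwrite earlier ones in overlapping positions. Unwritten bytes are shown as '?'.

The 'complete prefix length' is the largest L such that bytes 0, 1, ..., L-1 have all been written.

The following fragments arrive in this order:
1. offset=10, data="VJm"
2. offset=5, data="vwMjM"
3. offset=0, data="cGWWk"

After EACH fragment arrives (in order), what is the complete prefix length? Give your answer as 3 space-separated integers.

Answer: 0 0 13

Derivation:
Fragment 1: offset=10 data="VJm" -> buffer=??????????VJm -> prefix_len=0
Fragment 2: offset=5 data="vwMjM" -> buffer=?????vwMjMVJm -> prefix_len=0
Fragment 3: offset=0 data="cGWWk" -> buffer=cGWWkvwMjMVJm -> prefix_len=13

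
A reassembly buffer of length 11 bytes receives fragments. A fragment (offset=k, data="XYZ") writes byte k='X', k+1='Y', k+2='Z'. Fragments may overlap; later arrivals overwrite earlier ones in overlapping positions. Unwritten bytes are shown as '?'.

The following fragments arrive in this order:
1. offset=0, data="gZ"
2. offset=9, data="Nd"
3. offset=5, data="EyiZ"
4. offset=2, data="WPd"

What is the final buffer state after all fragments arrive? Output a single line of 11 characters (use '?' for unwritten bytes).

Answer: gZWPdEyiZNd

Derivation:
Fragment 1: offset=0 data="gZ" -> buffer=gZ?????????
Fragment 2: offset=9 data="Nd" -> buffer=gZ???????Nd
Fragment 3: offset=5 data="EyiZ" -> buffer=gZ???EyiZNd
Fragment 4: offset=2 data="WPd" -> buffer=gZWPdEyiZNd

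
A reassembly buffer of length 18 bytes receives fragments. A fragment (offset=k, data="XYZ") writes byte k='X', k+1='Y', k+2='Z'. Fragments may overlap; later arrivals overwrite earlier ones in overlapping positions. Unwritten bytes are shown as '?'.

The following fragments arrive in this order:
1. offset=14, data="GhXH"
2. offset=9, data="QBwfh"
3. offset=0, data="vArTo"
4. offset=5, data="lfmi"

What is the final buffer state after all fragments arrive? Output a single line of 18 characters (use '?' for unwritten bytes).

Answer: vArTolfmiQBwfhGhXH

Derivation:
Fragment 1: offset=14 data="GhXH" -> buffer=??????????????GhXH
Fragment 2: offset=9 data="QBwfh" -> buffer=?????????QBwfhGhXH
Fragment 3: offset=0 data="vArTo" -> buffer=vArTo????QBwfhGhXH
Fragment 4: offset=5 data="lfmi" -> buffer=vArTolfmiQBwfhGhXH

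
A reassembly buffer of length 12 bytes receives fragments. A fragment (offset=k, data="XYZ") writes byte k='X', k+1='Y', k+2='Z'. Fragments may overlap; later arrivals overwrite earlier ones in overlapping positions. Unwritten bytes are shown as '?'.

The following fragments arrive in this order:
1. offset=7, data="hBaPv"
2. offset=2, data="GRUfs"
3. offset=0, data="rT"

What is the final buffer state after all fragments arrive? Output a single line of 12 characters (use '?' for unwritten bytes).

Answer: rTGRUfshBaPv

Derivation:
Fragment 1: offset=7 data="hBaPv" -> buffer=???????hBaPv
Fragment 2: offset=2 data="GRUfs" -> buffer=??GRUfshBaPv
Fragment 3: offset=0 data="rT" -> buffer=rTGRUfshBaPv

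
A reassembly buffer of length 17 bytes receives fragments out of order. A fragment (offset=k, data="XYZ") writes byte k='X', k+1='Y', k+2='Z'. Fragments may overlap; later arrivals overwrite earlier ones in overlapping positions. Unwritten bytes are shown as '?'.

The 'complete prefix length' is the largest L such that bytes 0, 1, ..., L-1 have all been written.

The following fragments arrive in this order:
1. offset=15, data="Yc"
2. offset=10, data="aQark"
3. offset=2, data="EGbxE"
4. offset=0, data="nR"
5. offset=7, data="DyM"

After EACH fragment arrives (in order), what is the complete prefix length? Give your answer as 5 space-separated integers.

Answer: 0 0 0 7 17

Derivation:
Fragment 1: offset=15 data="Yc" -> buffer=???????????????Yc -> prefix_len=0
Fragment 2: offset=10 data="aQark" -> buffer=??????????aQarkYc -> prefix_len=0
Fragment 3: offset=2 data="EGbxE" -> buffer=??EGbxE???aQarkYc -> prefix_len=0
Fragment 4: offset=0 data="nR" -> buffer=nREGbxE???aQarkYc -> prefix_len=7
Fragment 5: offset=7 data="DyM" -> buffer=nREGbxEDyMaQarkYc -> prefix_len=17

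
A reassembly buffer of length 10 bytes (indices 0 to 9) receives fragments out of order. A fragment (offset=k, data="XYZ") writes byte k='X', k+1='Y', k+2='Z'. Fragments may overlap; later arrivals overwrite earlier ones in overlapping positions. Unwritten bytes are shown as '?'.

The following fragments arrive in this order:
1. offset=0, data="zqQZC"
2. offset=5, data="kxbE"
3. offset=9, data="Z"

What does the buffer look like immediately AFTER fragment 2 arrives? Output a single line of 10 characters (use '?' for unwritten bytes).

Fragment 1: offset=0 data="zqQZC" -> buffer=zqQZC?????
Fragment 2: offset=5 data="kxbE" -> buffer=zqQZCkxbE?

Answer: zqQZCkxbE?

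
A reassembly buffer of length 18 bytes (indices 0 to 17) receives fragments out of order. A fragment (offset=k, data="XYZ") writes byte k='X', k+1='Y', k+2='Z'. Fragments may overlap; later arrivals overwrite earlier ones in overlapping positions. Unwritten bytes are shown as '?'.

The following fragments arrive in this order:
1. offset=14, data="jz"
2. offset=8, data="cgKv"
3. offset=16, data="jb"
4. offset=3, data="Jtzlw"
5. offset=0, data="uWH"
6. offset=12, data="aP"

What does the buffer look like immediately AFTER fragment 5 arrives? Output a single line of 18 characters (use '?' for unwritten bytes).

Answer: uWHJtzlwcgKv??jzjb

Derivation:
Fragment 1: offset=14 data="jz" -> buffer=??????????????jz??
Fragment 2: offset=8 data="cgKv" -> buffer=????????cgKv??jz??
Fragment 3: offset=16 data="jb" -> buffer=????????cgKv??jzjb
Fragment 4: offset=3 data="Jtzlw" -> buffer=???JtzlwcgKv??jzjb
Fragment 5: offset=0 data="uWH" -> buffer=uWHJtzlwcgKv??jzjb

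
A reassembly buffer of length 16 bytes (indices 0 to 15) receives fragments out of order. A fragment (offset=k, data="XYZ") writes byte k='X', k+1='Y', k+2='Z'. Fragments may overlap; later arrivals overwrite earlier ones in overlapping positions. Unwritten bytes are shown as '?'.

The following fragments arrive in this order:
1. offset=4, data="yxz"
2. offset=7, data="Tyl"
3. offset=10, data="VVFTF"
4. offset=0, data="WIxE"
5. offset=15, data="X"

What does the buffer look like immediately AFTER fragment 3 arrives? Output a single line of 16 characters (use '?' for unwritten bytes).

Fragment 1: offset=4 data="yxz" -> buffer=????yxz?????????
Fragment 2: offset=7 data="Tyl" -> buffer=????yxzTyl??????
Fragment 3: offset=10 data="VVFTF" -> buffer=????yxzTylVVFTF?

Answer: ????yxzTylVVFTF?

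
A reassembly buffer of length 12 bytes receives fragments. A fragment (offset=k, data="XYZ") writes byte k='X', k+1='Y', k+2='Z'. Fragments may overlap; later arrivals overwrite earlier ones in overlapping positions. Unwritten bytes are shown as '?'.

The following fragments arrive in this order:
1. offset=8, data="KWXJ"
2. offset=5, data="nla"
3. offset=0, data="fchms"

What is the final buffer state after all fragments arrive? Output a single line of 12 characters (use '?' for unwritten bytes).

Answer: fchmsnlaKWXJ

Derivation:
Fragment 1: offset=8 data="KWXJ" -> buffer=????????KWXJ
Fragment 2: offset=5 data="nla" -> buffer=?????nlaKWXJ
Fragment 3: offset=0 data="fchms" -> buffer=fchmsnlaKWXJ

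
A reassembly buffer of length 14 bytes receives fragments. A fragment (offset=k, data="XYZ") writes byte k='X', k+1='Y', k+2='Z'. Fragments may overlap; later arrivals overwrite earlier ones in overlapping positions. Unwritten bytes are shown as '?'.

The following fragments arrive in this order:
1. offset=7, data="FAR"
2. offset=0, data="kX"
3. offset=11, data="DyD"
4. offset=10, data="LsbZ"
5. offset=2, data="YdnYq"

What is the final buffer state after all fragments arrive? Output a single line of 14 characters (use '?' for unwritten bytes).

Answer: kXYdnYqFARLsbZ

Derivation:
Fragment 1: offset=7 data="FAR" -> buffer=???????FAR????
Fragment 2: offset=0 data="kX" -> buffer=kX?????FAR????
Fragment 3: offset=11 data="DyD" -> buffer=kX?????FAR?DyD
Fragment 4: offset=10 data="LsbZ" -> buffer=kX?????FARLsbZ
Fragment 5: offset=2 data="YdnYq" -> buffer=kXYdnYqFARLsbZ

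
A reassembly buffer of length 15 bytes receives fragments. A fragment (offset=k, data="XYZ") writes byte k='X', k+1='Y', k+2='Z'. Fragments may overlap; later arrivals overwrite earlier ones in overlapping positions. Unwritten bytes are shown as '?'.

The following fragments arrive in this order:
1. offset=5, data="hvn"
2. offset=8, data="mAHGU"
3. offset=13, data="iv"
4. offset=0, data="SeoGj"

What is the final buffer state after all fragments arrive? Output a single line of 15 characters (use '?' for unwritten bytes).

Answer: SeoGjhvnmAHGUiv

Derivation:
Fragment 1: offset=5 data="hvn" -> buffer=?????hvn???????
Fragment 2: offset=8 data="mAHGU" -> buffer=?????hvnmAHGU??
Fragment 3: offset=13 data="iv" -> buffer=?????hvnmAHGUiv
Fragment 4: offset=0 data="SeoGj" -> buffer=SeoGjhvnmAHGUiv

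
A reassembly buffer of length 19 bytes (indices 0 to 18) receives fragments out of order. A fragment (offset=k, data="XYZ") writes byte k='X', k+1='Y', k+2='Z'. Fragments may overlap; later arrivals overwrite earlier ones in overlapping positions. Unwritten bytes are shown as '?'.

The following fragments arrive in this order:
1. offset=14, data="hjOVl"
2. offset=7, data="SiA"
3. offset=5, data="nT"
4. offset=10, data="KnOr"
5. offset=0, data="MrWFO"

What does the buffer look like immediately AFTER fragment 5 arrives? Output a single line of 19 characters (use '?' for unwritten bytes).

Answer: MrWFOnTSiAKnOrhjOVl

Derivation:
Fragment 1: offset=14 data="hjOVl" -> buffer=??????????????hjOVl
Fragment 2: offset=7 data="SiA" -> buffer=???????SiA????hjOVl
Fragment 3: offset=5 data="nT" -> buffer=?????nTSiA????hjOVl
Fragment 4: offset=10 data="KnOr" -> buffer=?????nTSiAKnOrhjOVl
Fragment 5: offset=0 data="MrWFO" -> buffer=MrWFOnTSiAKnOrhjOVl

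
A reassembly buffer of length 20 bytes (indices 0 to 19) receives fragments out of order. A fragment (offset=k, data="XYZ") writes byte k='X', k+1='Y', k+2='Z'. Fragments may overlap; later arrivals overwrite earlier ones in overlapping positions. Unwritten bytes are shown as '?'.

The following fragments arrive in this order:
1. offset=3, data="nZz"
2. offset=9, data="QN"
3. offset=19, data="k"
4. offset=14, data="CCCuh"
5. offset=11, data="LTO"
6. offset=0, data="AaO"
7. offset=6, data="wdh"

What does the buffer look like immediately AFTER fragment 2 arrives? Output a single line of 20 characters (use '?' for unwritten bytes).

Answer: ???nZz???QN?????????

Derivation:
Fragment 1: offset=3 data="nZz" -> buffer=???nZz??????????????
Fragment 2: offset=9 data="QN" -> buffer=???nZz???QN?????????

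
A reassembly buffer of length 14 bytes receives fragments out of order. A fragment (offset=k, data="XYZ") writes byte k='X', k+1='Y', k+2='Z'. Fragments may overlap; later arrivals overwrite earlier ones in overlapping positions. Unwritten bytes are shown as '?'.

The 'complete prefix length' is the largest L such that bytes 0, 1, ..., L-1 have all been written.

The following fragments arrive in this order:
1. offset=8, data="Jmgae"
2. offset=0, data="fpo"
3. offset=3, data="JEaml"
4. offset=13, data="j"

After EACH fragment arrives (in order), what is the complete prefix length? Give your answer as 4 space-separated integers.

Answer: 0 3 13 14

Derivation:
Fragment 1: offset=8 data="Jmgae" -> buffer=????????Jmgae? -> prefix_len=0
Fragment 2: offset=0 data="fpo" -> buffer=fpo?????Jmgae? -> prefix_len=3
Fragment 3: offset=3 data="JEaml" -> buffer=fpoJEamlJmgae? -> prefix_len=13
Fragment 4: offset=13 data="j" -> buffer=fpoJEamlJmgaej -> prefix_len=14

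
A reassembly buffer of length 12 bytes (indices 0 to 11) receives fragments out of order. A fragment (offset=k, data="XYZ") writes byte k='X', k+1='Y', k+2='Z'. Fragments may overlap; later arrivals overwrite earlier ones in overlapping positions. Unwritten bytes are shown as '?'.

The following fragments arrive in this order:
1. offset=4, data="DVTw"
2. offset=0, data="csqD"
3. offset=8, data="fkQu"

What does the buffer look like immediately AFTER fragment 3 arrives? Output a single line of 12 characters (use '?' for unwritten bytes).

Fragment 1: offset=4 data="DVTw" -> buffer=????DVTw????
Fragment 2: offset=0 data="csqD" -> buffer=csqDDVTw????
Fragment 3: offset=8 data="fkQu" -> buffer=csqDDVTwfkQu

Answer: csqDDVTwfkQu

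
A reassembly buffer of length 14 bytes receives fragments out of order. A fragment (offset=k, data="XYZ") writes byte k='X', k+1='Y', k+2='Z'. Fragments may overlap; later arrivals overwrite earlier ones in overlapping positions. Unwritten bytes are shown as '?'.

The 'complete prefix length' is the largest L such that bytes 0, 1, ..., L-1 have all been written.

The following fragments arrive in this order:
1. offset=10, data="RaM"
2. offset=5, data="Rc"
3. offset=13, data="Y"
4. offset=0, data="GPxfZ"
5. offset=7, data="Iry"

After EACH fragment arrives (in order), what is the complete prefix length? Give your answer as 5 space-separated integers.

Fragment 1: offset=10 data="RaM" -> buffer=??????????RaM? -> prefix_len=0
Fragment 2: offset=5 data="Rc" -> buffer=?????Rc???RaM? -> prefix_len=0
Fragment 3: offset=13 data="Y" -> buffer=?????Rc???RaMY -> prefix_len=0
Fragment 4: offset=0 data="GPxfZ" -> buffer=GPxfZRc???RaMY -> prefix_len=7
Fragment 5: offset=7 data="Iry" -> buffer=GPxfZRcIryRaMY -> prefix_len=14

Answer: 0 0 0 7 14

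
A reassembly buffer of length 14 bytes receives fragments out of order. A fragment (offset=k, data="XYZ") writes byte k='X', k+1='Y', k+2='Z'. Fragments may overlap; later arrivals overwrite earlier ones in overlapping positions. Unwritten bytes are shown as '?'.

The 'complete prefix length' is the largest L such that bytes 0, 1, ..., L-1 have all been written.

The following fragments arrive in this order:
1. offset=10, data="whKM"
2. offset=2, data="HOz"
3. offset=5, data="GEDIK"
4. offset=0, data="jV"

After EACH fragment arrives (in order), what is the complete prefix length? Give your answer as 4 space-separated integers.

Answer: 0 0 0 14

Derivation:
Fragment 1: offset=10 data="whKM" -> buffer=??????????whKM -> prefix_len=0
Fragment 2: offset=2 data="HOz" -> buffer=??HOz?????whKM -> prefix_len=0
Fragment 3: offset=5 data="GEDIK" -> buffer=??HOzGEDIKwhKM -> prefix_len=0
Fragment 4: offset=0 data="jV" -> buffer=jVHOzGEDIKwhKM -> prefix_len=14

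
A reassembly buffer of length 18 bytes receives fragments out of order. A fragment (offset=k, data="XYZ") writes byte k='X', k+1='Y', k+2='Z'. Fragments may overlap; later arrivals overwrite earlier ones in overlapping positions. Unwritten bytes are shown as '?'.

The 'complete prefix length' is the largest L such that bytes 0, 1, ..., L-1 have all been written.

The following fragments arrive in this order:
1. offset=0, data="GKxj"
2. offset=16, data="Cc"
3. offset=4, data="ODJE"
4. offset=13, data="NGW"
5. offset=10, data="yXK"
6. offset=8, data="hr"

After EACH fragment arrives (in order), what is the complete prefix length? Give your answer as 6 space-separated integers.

Fragment 1: offset=0 data="GKxj" -> buffer=GKxj?????????????? -> prefix_len=4
Fragment 2: offset=16 data="Cc" -> buffer=GKxj????????????Cc -> prefix_len=4
Fragment 3: offset=4 data="ODJE" -> buffer=GKxjODJE????????Cc -> prefix_len=8
Fragment 4: offset=13 data="NGW" -> buffer=GKxjODJE?????NGWCc -> prefix_len=8
Fragment 5: offset=10 data="yXK" -> buffer=GKxjODJE??yXKNGWCc -> prefix_len=8
Fragment 6: offset=8 data="hr" -> buffer=GKxjODJEhryXKNGWCc -> prefix_len=18

Answer: 4 4 8 8 8 18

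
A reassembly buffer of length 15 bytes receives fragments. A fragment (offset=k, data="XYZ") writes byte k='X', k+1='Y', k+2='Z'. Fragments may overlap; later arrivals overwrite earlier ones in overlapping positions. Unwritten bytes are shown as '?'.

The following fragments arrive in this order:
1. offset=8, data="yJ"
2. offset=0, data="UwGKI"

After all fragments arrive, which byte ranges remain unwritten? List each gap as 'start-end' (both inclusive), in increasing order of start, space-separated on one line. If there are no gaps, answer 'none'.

Fragment 1: offset=8 len=2
Fragment 2: offset=0 len=5
Gaps: 5-7 10-14

Answer: 5-7 10-14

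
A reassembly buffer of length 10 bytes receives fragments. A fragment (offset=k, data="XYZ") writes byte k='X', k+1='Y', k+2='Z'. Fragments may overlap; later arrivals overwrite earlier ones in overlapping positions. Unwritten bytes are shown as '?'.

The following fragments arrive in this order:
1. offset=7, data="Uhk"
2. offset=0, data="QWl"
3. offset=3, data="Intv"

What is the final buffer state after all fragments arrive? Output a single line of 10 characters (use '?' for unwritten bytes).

Answer: QWlIntvUhk

Derivation:
Fragment 1: offset=7 data="Uhk" -> buffer=???????Uhk
Fragment 2: offset=0 data="QWl" -> buffer=QWl????Uhk
Fragment 3: offset=3 data="Intv" -> buffer=QWlIntvUhk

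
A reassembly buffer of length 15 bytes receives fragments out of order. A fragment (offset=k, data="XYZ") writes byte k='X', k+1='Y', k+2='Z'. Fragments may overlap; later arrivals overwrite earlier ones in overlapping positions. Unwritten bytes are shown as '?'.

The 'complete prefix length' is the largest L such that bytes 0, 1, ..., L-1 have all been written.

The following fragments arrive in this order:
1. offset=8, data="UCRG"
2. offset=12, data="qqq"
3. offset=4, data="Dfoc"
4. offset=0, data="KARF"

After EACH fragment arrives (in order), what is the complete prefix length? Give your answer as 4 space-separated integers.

Answer: 0 0 0 15

Derivation:
Fragment 1: offset=8 data="UCRG" -> buffer=????????UCRG??? -> prefix_len=0
Fragment 2: offset=12 data="qqq" -> buffer=????????UCRGqqq -> prefix_len=0
Fragment 3: offset=4 data="Dfoc" -> buffer=????DfocUCRGqqq -> prefix_len=0
Fragment 4: offset=0 data="KARF" -> buffer=KARFDfocUCRGqqq -> prefix_len=15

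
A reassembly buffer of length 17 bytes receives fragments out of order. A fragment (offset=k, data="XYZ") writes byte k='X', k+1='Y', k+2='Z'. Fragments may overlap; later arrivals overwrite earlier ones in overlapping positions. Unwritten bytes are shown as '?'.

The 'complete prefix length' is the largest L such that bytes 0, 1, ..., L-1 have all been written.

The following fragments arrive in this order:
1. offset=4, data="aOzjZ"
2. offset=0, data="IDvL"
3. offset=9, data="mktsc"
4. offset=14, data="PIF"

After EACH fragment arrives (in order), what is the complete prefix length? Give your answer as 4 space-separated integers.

Fragment 1: offset=4 data="aOzjZ" -> buffer=????aOzjZ???????? -> prefix_len=0
Fragment 2: offset=0 data="IDvL" -> buffer=IDvLaOzjZ???????? -> prefix_len=9
Fragment 3: offset=9 data="mktsc" -> buffer=IDvLaOzjZmktsc??? -> prefix_len=14
Fragment 4: offset=14 data="PIF" -> buffer=IDvLaOzjZmktscPIF -> prefix_len=17

Answer: 0 9 14 17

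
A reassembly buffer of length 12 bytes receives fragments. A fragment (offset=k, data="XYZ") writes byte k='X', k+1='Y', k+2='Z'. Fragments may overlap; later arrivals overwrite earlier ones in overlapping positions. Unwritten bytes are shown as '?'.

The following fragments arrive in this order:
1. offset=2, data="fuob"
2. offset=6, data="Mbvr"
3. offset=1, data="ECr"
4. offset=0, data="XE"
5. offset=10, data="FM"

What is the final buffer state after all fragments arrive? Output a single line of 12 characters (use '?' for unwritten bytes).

Answer: XECrobMbvrFM

Derivation:
Fragment 1: offset=2 data="fuob" -> buffer=??fuob??????
Fragment 2: offset=6 data="Mbvr" -> buffer=??fuobMbvr??
Fragment 3: offset=1 data="ECr" -> buffer=?ECrobMbvr??
Fragment 4: offset=0 data="XE" -> buffer=XECrobMbvr??
Fragment 5: offset=10 data="FM" -> buffer=XECrobMbvrFM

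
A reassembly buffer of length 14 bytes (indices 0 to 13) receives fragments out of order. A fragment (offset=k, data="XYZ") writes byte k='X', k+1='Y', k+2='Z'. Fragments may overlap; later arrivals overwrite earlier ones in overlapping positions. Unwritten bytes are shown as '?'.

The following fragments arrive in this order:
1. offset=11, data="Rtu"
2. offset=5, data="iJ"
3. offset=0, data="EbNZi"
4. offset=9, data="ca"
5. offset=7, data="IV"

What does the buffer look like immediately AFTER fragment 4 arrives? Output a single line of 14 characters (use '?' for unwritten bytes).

Fragment 1: offset=11 data="Rtu" -> buffer=???????????Rtu
Fragment 2: offset=5 data="iJ" -> buffer=?????iJ????Rtu
Fragment 3: offset=0 data="EbNZi" -> buffer=EbNZiiJ????Rtu
Fragment 4: offset=9 data="ca" -> buffer=EbNZiiJ??caRtu

Answer: EbNZiiJ??caRtu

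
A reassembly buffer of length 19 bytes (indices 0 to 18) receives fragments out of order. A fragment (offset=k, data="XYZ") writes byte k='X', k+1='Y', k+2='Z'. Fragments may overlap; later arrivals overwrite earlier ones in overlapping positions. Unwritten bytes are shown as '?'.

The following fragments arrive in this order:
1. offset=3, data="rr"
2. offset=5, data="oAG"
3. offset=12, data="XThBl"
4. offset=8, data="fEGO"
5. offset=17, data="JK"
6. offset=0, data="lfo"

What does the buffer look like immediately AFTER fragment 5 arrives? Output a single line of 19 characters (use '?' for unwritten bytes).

Fragment 1: offset=3 data="rr" -> buffer=???rr??????????????
Fragment 2: offset=5 data="oAG" -> buffer=???rroAG???????????
Fragment 3: offset=12 data="XThBl" -> buffer=???rroAG????XThBl??
Fragment 4: offset=8 data="fEGO" -> buffer=???rroAGfEGOXThBl??
Fragment 5: offset=17 data="JK" -> buffer=???rroAGfEGOXThBlJK

Answer: ???rroAGfEGOXThBlJK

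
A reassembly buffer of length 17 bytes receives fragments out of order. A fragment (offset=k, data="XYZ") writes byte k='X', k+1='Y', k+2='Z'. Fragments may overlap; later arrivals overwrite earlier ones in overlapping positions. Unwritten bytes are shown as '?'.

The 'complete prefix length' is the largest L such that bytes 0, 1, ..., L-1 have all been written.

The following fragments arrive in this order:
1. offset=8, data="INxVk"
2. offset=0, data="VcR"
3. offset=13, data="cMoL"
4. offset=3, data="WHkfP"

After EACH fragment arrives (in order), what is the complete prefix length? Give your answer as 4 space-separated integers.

Answer: 0 3 3 17

Derivation:
Fragment 1: offset=8 data="INxVk" -> buffer=????????INxVk???? -> prefix_len=0
Fragment 2: offset=0 data="VcR" -> buffer=VcR?????INxVk???? -> prefix_len=3
Fragment 3: offset=13 data="cMoL" -> buffer=VcR?????INxVkcMoL -> prefix_len=3
Fragment 4: offset=3 data="WHkfP" -> buffer=VcRWHkfPINxVkcMoL -> prefix_len=17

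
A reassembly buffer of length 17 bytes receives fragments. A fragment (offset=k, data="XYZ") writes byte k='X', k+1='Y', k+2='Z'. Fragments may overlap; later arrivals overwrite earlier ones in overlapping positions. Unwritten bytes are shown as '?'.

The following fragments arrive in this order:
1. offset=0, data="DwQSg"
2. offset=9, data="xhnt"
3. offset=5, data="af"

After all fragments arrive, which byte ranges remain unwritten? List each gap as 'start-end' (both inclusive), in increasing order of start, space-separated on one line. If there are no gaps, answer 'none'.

Answer: 7-8 13-16

Derivation:
Fragment 1: offset=0 len=5
Fragment 2: offset=9 len=4
Fragment 3: offset=5 len=2
Gaps: 7-8 13-16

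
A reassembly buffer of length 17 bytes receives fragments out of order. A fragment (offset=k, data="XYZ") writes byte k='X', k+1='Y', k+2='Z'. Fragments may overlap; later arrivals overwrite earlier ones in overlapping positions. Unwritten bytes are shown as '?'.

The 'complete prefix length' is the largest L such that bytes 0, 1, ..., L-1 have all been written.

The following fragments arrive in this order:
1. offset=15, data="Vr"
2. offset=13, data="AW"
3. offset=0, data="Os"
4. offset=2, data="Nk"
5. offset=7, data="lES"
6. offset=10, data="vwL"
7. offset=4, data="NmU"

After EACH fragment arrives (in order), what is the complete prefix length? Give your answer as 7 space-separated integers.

Answer: 0 0 2 4 4 4 17

Derivation:
Fragment 1: offset=15 data="Vr" -> buffer=???????????????Vr -> prefix_len=0
Fragment 2: offset=13 data="AW" -> buffer=?????????????AWVr -> prefix_len=0
Fragment 3: offset=0 data="Os" -> buffer=Os???????????AWVr -> prefix_len=2
Fragment 4: offset=2 data="Nk" -> buffer=OsNk?????????AWVr -> prefix_len=4
Fragment 5: offset=7 data="lES" -> buffer=OsNk???lES???AWVr -> prefix_len=4
Fragment 6: offset=10 data="vwL" -> buffer=OsNk???lESvwLAWVr -> prefix_len=4
Fragment 7: offset=4 data="NmU" -> buffer=OsNkNmUlESvwLAWVr -> prefix_len=17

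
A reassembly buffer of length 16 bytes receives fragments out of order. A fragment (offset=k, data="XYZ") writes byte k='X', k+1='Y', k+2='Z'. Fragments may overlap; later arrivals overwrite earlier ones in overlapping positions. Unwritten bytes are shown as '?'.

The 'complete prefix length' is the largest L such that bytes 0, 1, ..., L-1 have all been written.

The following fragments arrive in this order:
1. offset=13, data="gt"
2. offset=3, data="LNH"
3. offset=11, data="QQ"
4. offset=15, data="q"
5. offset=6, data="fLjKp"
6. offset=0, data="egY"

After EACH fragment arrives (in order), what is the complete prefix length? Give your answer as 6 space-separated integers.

Fragment 1: offset=13 data="gt" -> buffer=?????????????gt? -> prefix_len=0
Fragment 2: offset=3 data="LNH" -> buffer=???LNH???????gt? -> prefix_len=0
Fragment 3: offset=11 data="QQ" -> buffer=???LNH?????QQgt? -> prefix_len=0
Fragment 4: offset=15 data="q" -> buffer=???LNH?????QQgtq -> prefix_len=0
Fragment 5: offset=6 data="fLjKp" -> buffer=???LNHfLjKpQQgtq -> prefix_len=0
Fragment 6: offset=0 data="egY" -> buffer=egYLNHfLjKpQQgtq -> prefix_len=16

Answer: 0 0 0 0 0 16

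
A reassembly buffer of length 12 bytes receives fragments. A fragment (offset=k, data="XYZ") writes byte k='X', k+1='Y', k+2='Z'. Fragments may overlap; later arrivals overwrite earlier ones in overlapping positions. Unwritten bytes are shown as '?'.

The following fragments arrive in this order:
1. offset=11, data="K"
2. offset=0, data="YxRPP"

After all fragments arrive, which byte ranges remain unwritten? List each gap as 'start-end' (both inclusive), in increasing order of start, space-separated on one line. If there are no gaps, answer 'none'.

Fragment 1: offset=11 len=1
Fragment 2: offset=0 len=5
Gaps: 5-10

Answer: 5-10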